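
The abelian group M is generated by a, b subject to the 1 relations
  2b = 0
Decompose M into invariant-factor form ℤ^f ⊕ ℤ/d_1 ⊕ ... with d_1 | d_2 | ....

Answer: M ≅ ℤ^1 ⊕ ℤ/2

Derivation:
rank_ℚ(R)=1; free=2−1=1
SNF(R) diag = [2] → torsion [2]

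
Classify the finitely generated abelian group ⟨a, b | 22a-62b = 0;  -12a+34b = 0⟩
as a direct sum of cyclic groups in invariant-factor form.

Answer: M ≅ ℤ/2 ⊕ ℤ/2

Derivation:
rank_ℚ(R)=2; free=2−2=0
SNF(R) diag = [2, 2] → torsion [2, 2]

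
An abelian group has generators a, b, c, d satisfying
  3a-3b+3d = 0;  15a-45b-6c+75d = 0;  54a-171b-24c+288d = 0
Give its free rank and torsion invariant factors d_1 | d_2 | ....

Answer: M ≅ ℤ^1 ⊕ ℤ/3 ⊕ ℤ/3 ⊕ ℤ/6

Derivation:
rank_ℚ(R)=3; free=4−3=1
SNF(R) diag = [3, 3, 6] → torsion [3, 3, 6]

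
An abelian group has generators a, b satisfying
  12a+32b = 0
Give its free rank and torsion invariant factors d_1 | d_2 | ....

Answer: M ≅ ℤ^1 ⊕ ℤ/4

Derivation:
rank_ℚ(R)=1; free=2−1=1
SNF(R) diag = [4] → torsion [4]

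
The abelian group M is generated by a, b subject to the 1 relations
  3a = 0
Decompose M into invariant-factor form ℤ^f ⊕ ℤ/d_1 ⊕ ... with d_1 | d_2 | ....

rank_ℚ(R)=1; free=2−1=1
SNF(R) diag = [3] → torsion [3]

Answer: M ≅ ℤ^1 ⊕ ℤ/3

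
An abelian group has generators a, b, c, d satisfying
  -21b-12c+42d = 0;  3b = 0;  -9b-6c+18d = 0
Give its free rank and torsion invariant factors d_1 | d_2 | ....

Answer: M ≅ ℤ^1 ⊕ ℤ/3 ⊕ ℤ/6 ⊕ ℤ/6

Derivation:
rank_ℚ(R)=3; free=4−3=1
SNF(R) diag = [3, 6, 6] → torsion [3, 6, 6]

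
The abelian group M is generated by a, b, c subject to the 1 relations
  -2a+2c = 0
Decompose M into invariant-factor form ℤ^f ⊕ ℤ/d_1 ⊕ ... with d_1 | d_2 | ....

Answer: M ≅ ℤ^2 ⊕ ℤ/2

Derivation:
rank_ℚ(R)=1; free=3−1=2
SNF(R) diag = [2] → torsion [2]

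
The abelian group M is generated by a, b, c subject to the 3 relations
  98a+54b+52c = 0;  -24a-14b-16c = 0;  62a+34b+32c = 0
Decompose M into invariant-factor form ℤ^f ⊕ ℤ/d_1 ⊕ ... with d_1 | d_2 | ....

rank_ℚ(R)=3; free=3−3=0
SNF(R) diag = [2, 2, 4] → torsion [2, 2, 4]

Answer: M ≅ ℤ/2 ⊕ ℤ/2 ⊕ ℤ/4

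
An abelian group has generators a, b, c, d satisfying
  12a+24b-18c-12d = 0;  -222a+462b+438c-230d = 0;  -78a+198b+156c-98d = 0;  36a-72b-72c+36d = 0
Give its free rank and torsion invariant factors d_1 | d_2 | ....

Answer: M ≅ ℤ/2 ⊕ ℤ/6 ⊕ ℤ/12 ⊕ ℤ/36

Derivation:
rank_ℚ(R)=4; free=4−4=0
SNF(R) diag = [2, 6, 12, 36] → torsion [2, 6, 12, 36]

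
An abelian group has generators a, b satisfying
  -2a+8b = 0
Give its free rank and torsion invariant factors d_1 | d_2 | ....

rank_ℚ(R)=1; free=2−1=1
SNF(R) diag = [2] → torsion [2]

Answer: M ≅ ℤ^1 ⊕ ℤ/2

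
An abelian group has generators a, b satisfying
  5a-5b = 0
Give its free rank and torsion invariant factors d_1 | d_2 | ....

Answer: M ≅ ℤ^1 ⊕ ℤ/5

Derivation:
rank_ℚ(R)=1; free=2−1=1
SNF(R) diag = [5] → torsion [5]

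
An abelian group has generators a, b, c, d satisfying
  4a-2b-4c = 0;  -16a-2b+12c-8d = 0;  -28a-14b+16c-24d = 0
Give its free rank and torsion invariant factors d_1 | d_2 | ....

rank_ℚ(R)=3; free=4−3=1
SNF(R) diag = [2, 4, 4] → torsion [2, 4, 4]

Answer: M ≅ ℤ^1 ⊕ ℤ/2 ⊕ ℤ/4 ⊕ ℤ/4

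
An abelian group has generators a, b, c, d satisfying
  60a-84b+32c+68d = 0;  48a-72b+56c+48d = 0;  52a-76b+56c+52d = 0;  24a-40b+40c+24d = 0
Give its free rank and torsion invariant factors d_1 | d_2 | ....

rank_ℚ(R)=4; free=4−4=0
SNF(R) diag = [4, 8, 8, 8] → torsion [4, 8, 8, 8]

Answer: M ≅ ℤ/4 ⊕ ℤ/8 ⊕ ℤ/8 ⊕ ℤ/8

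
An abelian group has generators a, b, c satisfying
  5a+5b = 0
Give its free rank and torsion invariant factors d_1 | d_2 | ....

Answer: M ≅ ℤ^2 ⊕ ℤ/5

Derivation:
rank_ℚ(R)=1; free=3−1=2
SNF(R) diag = [5] → torsion [5]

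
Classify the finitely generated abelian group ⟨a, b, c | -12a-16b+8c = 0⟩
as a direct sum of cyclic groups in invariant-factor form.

rank_ℚ(R)=1; free=3−1=2
SNF(R) diag = [4] → torsion [4]

Answer: M ≅ ℤ^2 ⊕ ℤ/4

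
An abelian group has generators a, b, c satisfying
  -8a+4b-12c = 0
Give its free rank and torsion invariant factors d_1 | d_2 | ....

Answer: M ≅ ℤ^2 ⊕ ℤ/4

Derivation:
rank_ℚ(R)=1; free=3−1=2
SNF(R) diag = [4] → torsion [4]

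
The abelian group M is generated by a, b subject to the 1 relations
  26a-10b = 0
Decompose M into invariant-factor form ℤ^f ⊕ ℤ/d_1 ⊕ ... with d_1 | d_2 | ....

rank_ℚ(R)=1; free=2−1=1
SNF(R) diag = [2] → torsion [2]

Answer: M ≅ ℤ^1 ⊕ ℤ/2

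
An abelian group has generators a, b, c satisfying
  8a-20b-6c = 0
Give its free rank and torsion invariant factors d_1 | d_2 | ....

Answer: M ≅ ℤ^2 ⊕ ℤ/2

Derivation:
rank_ℚ(R)=1; free=3−1=2
SNF(R) diag = [2] → torsion [2]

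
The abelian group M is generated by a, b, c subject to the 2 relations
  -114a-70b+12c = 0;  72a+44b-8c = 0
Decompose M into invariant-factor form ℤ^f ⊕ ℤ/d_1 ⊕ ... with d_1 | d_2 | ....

Answer: M ≅ ℤ^1 ⊕ ℤ/2 ⊕ ℤ/4

Derivation:
rank_ℚ(R)=2; free=3−2=1
SNF(R) diag = [2, 4] → torsion [2, 4]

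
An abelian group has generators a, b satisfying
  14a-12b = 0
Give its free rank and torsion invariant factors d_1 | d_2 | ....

rank_ℚ(R)=1; free=2−1=1
SNF(R) diag = [2] → torsion [2]

Answer: M ≅ ℤ^1 ⊕ ℤ/2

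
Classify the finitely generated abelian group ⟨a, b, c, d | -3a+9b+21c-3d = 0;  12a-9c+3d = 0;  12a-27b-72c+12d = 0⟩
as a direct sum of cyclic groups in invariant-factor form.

rank_ℚ(R)=3; free=4−3=1
SNF(R) diag = [3, 3, 9] → torsion [3, 3, 9]

Answer: M ≅ ℤ^1 ⊕ ℤ/3 ⊕ ℤ/3 ⊕ ℤ/9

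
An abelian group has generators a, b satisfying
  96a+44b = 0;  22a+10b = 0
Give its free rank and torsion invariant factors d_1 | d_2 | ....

rank_ℚ(R)=2; free=2−2=0
SNF(R) diag = [2, 4] → torsion [2, 4]

Answer: M ≅ ℤ/2 ⊕ ℤ/4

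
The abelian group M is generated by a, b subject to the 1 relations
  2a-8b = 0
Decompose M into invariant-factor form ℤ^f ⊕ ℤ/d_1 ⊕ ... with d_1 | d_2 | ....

Answer: M ≅ ℤ^1 ⊕ ℤ/2

Derivation:
rank_ℚ(R)=1; free=2−1=1
SNF(R) diag = [2] → torsion [2]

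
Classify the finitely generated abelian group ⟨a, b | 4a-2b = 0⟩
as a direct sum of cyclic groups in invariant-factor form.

rank_ℚ(R)=1; free=2−1=1
SNF(R) diag = [2] → torsion [2]

Answer: M ≅ ℤ^1 ⊕ ℤ/2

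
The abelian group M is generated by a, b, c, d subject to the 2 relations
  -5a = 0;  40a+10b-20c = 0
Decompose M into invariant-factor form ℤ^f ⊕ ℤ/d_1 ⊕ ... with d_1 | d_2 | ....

rank_ℚ(R)=2; free=4−2=2
SNF(R) diag = [5, 10] → torsion [5, 10]

Answer: M ≅ ℤ^2 ⊕ ℤ/5 ⊕ ℤ/10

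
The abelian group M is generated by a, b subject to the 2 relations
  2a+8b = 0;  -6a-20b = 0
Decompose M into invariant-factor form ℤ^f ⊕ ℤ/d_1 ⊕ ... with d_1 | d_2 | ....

Answer: M ≅ ℤ/2 ⊕ ℤ/4

Derivation:
rank_ℚ(R)=2; free=2−2=0
SNF(R) diag = [2, 4] → torsion [2, 4]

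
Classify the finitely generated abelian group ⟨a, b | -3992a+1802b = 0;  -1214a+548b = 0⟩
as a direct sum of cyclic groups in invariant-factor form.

Answer: M ≅ ℤ/2 ⊕ ℤ/6

Derivation:
rank_ℚ(R)=2; free=2−2=0
SNF(R) diag = [2, 6] → torsion [2, 6]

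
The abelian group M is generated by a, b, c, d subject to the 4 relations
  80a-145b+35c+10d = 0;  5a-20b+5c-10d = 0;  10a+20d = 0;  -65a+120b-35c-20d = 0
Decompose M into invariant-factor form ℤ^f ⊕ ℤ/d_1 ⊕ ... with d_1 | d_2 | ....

Answer: M ≅ ℤ/5 ⊕ ℤ/5 ⊕ ℤ/10 ⊕ ℤ/10

Derivation:
rank_ℚ(R)=4; free=4−4=0
SNF(R) diag = [5, 5, 10, 10] → torsion [5, 5, 10, 10]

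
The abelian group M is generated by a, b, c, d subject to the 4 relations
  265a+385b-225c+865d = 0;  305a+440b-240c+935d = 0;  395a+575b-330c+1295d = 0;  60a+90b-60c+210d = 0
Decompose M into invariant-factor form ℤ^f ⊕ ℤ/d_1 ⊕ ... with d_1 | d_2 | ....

Answer: M ≅ ℤ/5 ⊕ ℤ/15 ⊕ ℤ/45 ⊕ ℤ/90

Derivation:
rank_ℚ(R)=4; free=4−4=0
SNF(R) diag = [5, 15, 45, 90] → torsion [5, 15, 45, 90]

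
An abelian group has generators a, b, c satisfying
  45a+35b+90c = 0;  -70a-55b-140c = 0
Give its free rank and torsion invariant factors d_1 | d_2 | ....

Answer: M ≅ ℤ^1 ⊕ ℤ/5 ⊕ ℤ/5

Derivation:
rank_ℚ(R)=2; free=3−2=1
SNF(R) diag = [5, 5] → torsion [5, 5]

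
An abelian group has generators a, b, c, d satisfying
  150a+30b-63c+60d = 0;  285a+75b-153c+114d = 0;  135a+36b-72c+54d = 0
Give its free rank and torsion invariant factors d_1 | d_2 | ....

Answer: M ≅ ℤ^1 ⊕ ℤ/3 ⊕ ℤ/9 ⊕ ℤ/27

Derivation:
rank_ℚ(R)=3; free=4−3=1
SNF(R) diag = [3, 9, 27] → torsion [3, 9, 27]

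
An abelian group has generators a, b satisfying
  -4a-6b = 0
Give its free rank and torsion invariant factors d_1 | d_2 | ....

Answer: M ≅ ℤ^1 ⊕ ℤ/2

Derivation:
rank_ℚ(R)=1; free=2−1=1
SNF(R) diag = [2] → torsion [2]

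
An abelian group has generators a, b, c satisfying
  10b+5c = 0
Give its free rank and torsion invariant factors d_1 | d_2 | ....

Answer: M ≅ ℤ^2 ⊕ ℤ/5

Derivation:
rank_ℚ(R)=1; free=3−1=2
SNF(R) diag = [5] → torsion [5]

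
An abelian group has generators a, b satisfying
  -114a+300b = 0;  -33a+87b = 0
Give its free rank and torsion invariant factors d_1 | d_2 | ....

rank_ℚ(R)=2; free=2−2=0
SNF(R) diag = [3, 6] → torsion [3, 6]

Answer: M ≅ ℤ/3 ⊕ ℤ/6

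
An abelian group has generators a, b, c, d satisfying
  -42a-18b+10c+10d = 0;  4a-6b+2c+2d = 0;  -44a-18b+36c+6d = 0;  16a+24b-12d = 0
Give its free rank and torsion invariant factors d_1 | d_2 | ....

rank_ℚ(R)=4; free=4−4=0
SNF(R) diag = [2, 2, 6, 12] → torsion [2, 2, 6, 12]

Answer: M ≅ ℤ/2 ⊕ ℤ/2 ⊕ ℤ/6 ⊕ ℤ/12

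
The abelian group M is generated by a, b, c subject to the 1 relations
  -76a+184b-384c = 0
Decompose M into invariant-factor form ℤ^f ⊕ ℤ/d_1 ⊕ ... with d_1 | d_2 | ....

Answer: M ≅ ℤ^2 ⊕ ℤ/4

Derivation:
rank_ℚ(R)=1; free=3−1=2
SNF(R) diag = [4] → torsion [4]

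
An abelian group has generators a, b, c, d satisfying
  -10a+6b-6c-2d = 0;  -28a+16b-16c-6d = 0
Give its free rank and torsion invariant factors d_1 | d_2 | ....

rank_ℚ(R)=2; free=4−2=2
SNF(R) diag = [2, 2] → torsion [2, 2]

Answer: M ≅ ℤ^2 ⊕ ℤ/2 ⊕ ℤ/2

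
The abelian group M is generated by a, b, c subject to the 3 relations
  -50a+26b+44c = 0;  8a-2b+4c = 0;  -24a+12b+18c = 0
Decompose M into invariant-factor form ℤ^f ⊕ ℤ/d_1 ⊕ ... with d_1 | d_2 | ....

rank_ℚ(R)=3; free=3−3=0
SNF(R) diag = [2, 6, 6] → torsion [2, 6, 6]

Answer: M ≅ ℤ/2 ⊕ ℤ/6 ⊕ ℤ/6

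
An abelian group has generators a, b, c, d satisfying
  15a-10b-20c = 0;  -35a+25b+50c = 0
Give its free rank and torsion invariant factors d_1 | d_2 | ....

rank_ℚ(R)=2; free=4−2=2
SNF(R) diag = [5, 5] → torsion [5, 5]

Answer: M ≅ ℤ^2 ⊕ ℤ/5 ⊕ ℤ/5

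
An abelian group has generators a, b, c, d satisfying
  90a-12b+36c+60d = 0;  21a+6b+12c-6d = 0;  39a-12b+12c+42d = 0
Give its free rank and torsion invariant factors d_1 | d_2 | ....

rank_ℚ(R)=3; free=4−3=1
SNF(R) diag = [3, 6, 12] → torsion [3, 6, 12]

Answer: M ≅ ℤ^1 ⊕ ℤ/3 ⊕ ℤ/6 ⊕ ℤ/12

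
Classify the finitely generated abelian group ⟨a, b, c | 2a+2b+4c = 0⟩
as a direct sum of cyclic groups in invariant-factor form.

rank_ℚ(R)=1; free=3−1=2
SNF(R) diag = [2] → torsion [2]

Answer: M ≅ ℤ^2 ⊕ ℤ/2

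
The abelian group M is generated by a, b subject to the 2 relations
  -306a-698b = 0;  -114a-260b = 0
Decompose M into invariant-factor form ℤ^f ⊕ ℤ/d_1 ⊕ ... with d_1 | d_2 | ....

Answer: M ≅ ℤ/2 ⊕ ℤ/6

Derivation:
rank_ℚ(R)=2; free=2−2=0
SNF(R) diag = [2, 6] → torsion [2, 6]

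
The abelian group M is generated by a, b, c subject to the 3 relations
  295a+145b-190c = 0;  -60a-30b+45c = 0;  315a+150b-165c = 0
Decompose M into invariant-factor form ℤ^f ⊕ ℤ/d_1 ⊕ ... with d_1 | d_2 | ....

rank_ℚ(R)=3; free=3−3=0
SNF(R) diag = [5, 15, 45] → torsion [5, 15, 45]

Answer: M ≅ ℤ/5 ⊕ ℤ/15 ⊕ ℤ/45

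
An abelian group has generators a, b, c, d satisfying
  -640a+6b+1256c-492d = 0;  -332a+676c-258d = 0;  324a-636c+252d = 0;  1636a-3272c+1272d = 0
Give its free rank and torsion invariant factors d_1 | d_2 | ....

Answer: M ≅ ℤ/2 ⊕ ℤ/6 ⊕ ℤ/12 ⊕ ℤ/36

Derivation:
rank_ℚ(R)=4; free=4−4=0
SNF(R) diag = [2, 6, 12, 36] → torsion [2, 6, 12, 36]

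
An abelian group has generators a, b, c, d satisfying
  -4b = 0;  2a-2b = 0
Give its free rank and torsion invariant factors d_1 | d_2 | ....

Answer: M ≅ ℤ^2 ⊕ ℤ/2 ⊕ ℤ/4

Derivation:
rank_ℚ(R)=2; free=4−2=2
SNF(R) diag = [2, 4] → torsion [2, 4]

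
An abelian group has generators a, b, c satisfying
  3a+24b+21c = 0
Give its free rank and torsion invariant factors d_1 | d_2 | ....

Answer: M ≅ ℤ^2 ⊕ ℤ/3

Derivation:
rank_ℚ(R)=1; free=3−1=2
SNF(R) diag = [3] → torsion [3]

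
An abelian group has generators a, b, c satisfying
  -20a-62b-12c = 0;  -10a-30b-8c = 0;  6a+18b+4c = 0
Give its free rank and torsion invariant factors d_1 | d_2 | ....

rank_ℚ(R)=3; free=3−3=0
SNF(R) diag = [2, 2, 4] → torsion [2, 2, 4]

Answer: M ≅ ℤ/2 ⊕ ℤ/2 ⊕ ℤ/4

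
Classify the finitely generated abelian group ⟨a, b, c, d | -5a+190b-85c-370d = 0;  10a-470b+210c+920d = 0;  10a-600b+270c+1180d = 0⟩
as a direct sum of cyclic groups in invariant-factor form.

Answer: M ≅ ℤ^1 ⊕ ℤ/5 ⊕ ℤ/10 ⊕ ℤ/20

Derivation:
rank_ℚ(R)=3; free=4−3=1
SNF(R) diag = [5, 10, 20] → torsion [5, 10, 20]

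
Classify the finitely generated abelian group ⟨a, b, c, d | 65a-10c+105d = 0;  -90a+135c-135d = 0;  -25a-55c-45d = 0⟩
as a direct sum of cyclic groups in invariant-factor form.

Answer: M ≅ ℤ^1 ⊕ ℤ/5 ⊕ ℤ/15 ⊕ ℤ/45

Derivation:
rank_ℚ(R)=3; free=4−3=1
SNF(R) diag = [5, 15, 45] → torsion [5, 15, 45]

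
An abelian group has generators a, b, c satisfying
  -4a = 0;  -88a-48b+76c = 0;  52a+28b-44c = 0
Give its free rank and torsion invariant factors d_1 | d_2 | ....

rank_ℚ(R)=3; free=3−3=0
SNF(R) diag = [4, 4, 4] → torsion [4, 4, 4]

Answer: M ≅ ℤ/4 ⊕ ℤ/4 ⊕ ℤ/4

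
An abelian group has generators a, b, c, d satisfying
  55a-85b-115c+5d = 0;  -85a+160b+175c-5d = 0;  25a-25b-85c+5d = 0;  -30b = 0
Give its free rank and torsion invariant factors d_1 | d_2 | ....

Answer: M ≅ ℤ/5 ⊕ ℤ/15 ⊕ ℤ/30 ⊕ ℤ/60

Derivation:
rank_ℚ(R)=4; free=4−4=0
SNF(R) diag = [5, 15, 30, 60] → torsion [5, 15, 30, 60]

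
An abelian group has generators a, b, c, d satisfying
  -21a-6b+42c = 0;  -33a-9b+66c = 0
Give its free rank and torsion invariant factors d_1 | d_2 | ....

Answer: M ≅ ℤ^2 ⊕ ℤ/3 ⊕ ℤ/3

Derivation:
rank_ℚ(R)=2; free=4−2=2
SNF(R) diag = [3, 3] → torsion [3, 3]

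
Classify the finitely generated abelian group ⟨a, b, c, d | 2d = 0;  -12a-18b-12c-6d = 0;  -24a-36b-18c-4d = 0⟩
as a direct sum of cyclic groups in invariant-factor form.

rank_ℚ(R)=3; free=4−3=1
SNF(R) diag = [2, 6, 6] → torsion [2, 6, 6]

Answer: M ≅ ℤ^1 ⊕ ℤ/2 ⊕ ℤ/6 ⊕ ℤ/6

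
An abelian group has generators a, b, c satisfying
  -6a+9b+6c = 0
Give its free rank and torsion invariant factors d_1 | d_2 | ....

Answer: M ≅ ℤ^2 ⊕ ℤ/3

Derivation:
rank_ℚ(R)=1; free=3−1=2
SNF(R) diag = [3] → torsion [3]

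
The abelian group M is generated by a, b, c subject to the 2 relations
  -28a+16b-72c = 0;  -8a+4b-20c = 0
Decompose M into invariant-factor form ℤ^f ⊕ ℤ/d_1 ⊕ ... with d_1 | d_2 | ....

Answer: M ≅ ℤ^1 ⊕ ℤ/4 ⊕ ℤ/4

Derivation:
rank_ℚ(R)=2; free=3−2=1
SNF(R) diag = [4, 4] → torsion [4, 4]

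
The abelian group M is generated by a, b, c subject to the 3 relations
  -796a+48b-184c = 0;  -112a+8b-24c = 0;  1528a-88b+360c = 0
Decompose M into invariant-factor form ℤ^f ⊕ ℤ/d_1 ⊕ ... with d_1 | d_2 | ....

Answer: M ≅ ℤ/4 ⊕ ℤ/8 ⊕ ℤ/16

Derivation:
rank_ℚ(R)=3; free=3−3=0
SNF(R) diag = [4, 8, 16] → torsion [4, 8, 16]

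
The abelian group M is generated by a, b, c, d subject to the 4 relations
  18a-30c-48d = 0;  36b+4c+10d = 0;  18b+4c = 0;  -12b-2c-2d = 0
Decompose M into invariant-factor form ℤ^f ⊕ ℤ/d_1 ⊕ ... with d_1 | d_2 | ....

rank_ℚ(R)=4; free=4−4=0
SNF(R) diag = [2, 2, 6, 18] → torsion [2, 2, 6, 18]

Answer: M ≅ ℤ/2 ⊕ ℤ/2 ⊕ ℤ/6 ⊕ ℤ/18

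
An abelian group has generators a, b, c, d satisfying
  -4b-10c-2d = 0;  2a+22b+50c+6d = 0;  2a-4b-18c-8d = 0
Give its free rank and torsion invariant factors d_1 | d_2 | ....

Answer: M ≅ ℤ^1 ⊕ ℤ/2 ⊕ ℤ/2 ⊕ ℤ/2

Derivation:
rank_ℚ(R)=3; free=4−3=1
SNF(R) diag = [2, 2, 2] → torsion [2, 2, 2]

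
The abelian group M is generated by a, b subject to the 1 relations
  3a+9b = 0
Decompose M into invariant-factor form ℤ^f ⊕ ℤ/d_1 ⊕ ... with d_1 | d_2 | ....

rank_ℚ(R)=1; free=2−1=1
SNF(R) diag = [3] → torsion [3]

Answer: M ≅ ℤ^1 ⊕ ℤ/3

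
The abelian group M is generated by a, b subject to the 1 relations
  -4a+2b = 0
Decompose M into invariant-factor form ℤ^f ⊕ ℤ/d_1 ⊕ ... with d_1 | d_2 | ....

Answer: M ≅ ℤ^1 ⊕ ℤ/2

Derivation:
rank_ℚ(R)=1; free=2−1=1
SNF(R) diag = [2] → torsion [2]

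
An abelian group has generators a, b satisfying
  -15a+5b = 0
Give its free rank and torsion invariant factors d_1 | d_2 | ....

Answer: M ≅ ℤ^1 ⊕ ℤ/5

Derivation:
rank_ℚ(R)=1; free=2−1=1
SNF(R) diag = [5] → torsion [5]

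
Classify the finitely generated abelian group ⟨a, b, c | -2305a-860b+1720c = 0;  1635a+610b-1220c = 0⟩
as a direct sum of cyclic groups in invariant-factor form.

Answer: M ≅ ℤ^1 ⊕ ℤ/5 ⊕ ℤ/10

Derivation:
rank_ℚ(R)=2; free=3−2=1
SNF(R) diag = [5, 10] → torsion [5, 10]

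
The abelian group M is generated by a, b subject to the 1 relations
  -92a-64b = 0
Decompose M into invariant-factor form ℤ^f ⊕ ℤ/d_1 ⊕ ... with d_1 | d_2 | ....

rank_ℚ(R)=1; free=2−1=1
SNF(R) diag = [4] → torsion [4]

Answer: M ≅ ℤ^1 ⊕ ℤ/4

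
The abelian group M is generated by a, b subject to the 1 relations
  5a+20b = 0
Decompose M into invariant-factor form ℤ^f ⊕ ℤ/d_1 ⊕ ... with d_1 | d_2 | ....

Answer: M ≅ ℤ^1 ⊕ ℤ/5

Derivation:
rank_ℚ(R)=1; free=2−1=1
SNF(R) diag = [5] → torsion [5]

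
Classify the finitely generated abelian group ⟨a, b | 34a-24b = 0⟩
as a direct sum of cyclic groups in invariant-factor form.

rank_ℚ(R)=1; free=2−1=1
SNF(R) diag = [2] → torsion [2]

Answer: M ≅ ℤ^1 ⊕ ℤ/2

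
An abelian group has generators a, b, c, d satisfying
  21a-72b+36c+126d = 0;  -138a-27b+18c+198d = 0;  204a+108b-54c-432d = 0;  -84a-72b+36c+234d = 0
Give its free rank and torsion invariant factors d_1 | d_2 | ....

Answer: M ≅ ℤ/3 ⊕ ℤ/9 ⊕ ℤ/18 ⊕ ℤ/54

Derivation:
rank_ℚ(R)=4; free=4−4=0
SNF(R) diag = [3, 9, 18, 54] → torsion [3, 9, 18, 54]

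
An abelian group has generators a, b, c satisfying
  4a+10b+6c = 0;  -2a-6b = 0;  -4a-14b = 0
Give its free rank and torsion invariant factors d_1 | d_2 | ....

rank_ℚ(R)=3; free=3−3=0
SNF(R) diag = [2, 2, 6] → torsion [2, 2, 6]

Answer: M ≅ ℤ/2 ⊕ ℤ/2 ⊕ ℤ/6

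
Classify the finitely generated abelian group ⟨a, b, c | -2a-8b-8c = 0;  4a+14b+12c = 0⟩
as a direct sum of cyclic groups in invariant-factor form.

rank_ℚ(R)=2; free=3−2=1
SNF(R) diag = [2, 2] → torsion [2, 2]

Answer: M ≅ ℤ^1 ⊕ ℤ/2 ⊕ ℤ/2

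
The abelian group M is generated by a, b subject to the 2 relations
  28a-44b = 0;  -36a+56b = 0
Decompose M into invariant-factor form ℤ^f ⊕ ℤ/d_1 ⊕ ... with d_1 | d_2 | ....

rank_ℚ(R)=2; free=2−2=0
SNF(R) diag = [4, 4] → torsion [4, 4]

Answer: M ≅ ℤ/4 ⊕ ℤ/4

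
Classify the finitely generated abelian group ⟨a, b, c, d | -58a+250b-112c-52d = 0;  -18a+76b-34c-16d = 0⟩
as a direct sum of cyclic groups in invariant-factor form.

rank_ℚ(R)=2; free=4−2=2
SNF(R) diag = [2, 2] → torsion [2, 2]

Answer: M ≅ ℤ^2 ⊕ ℤ/2 ⊕ ℤ/2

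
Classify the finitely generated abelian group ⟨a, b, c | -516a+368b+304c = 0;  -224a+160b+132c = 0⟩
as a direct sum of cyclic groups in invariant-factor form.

rank_ℚ(R)=2; free=3−2=1
SNF(R) diag = [4, 4] → torsion [4, 4]

Answer: M ≅ ℤ^1 ⊕ ℤ/4 ⊕ ℤ/4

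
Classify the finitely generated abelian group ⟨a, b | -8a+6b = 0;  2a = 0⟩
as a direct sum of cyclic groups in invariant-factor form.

rank_ℚ(R)=2; free=2−2=0
SNF(R) diag = [2, 6] → torsion [2, 6]

Answer: M ≅ ℤ/2 ⊕ ℤ/6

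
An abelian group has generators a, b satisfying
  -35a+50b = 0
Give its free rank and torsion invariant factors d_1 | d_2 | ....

rank_ℚ(R)=1; free=2−1=1
SNF(R) diag = [5] → torsion [5]

Answer: M ≅ ℤ^1 ⊕ ℤ/5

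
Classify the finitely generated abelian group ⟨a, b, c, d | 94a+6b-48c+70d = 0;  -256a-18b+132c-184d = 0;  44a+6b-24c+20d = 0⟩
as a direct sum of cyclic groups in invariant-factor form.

rank_ℚ(R)=3; free=4−3=1
SNF(R) diag = [2, 6, 12] → torsion [2, 6, 12]

Answer: M ≅ ℤ^1 ⊕ ℤ/2 ⊕ ℤ/6 ⊕ ℤ/12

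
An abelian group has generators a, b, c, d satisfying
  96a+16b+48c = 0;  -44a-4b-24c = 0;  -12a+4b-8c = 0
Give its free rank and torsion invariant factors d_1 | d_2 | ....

rank_ℚ(R)=3; free=4−3=1
SNF(R) diag = [4, 8, 16] → torsion [4, 8, 16]

Answer: M ≅ ℤ^1 ⊕ ℤ/4 ⊕ ℤ/8 ⊕ ℤ/16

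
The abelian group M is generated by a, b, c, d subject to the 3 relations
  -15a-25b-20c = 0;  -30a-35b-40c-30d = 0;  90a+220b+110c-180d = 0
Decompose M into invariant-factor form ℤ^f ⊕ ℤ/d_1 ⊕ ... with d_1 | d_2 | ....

rank_ℚ(R)=3; free=4−3=1
SNF(R) diag = [5, 15, 30] → torsion [5, 15, 30]

Answer: M ≅ ℤ^1 ⊕ ℤ/5 ⊕ ℤ/15 ⊕ ℤ/30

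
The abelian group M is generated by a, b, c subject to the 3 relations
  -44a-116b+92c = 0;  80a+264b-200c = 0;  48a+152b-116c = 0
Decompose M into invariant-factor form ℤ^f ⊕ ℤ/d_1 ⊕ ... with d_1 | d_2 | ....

Answer: M ≅ ℤ/4 ⊕ ℤ/4 ⊕ ℤ/8

Derivation:
rank_ℚ(R)=3; free=3−3=0
SNF(R) diag = [4, 4, 8] → torsion [4, 4, 8]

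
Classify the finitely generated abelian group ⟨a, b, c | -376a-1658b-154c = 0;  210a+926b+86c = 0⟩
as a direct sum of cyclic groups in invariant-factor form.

rank_ℚ(R)=2; free=3−2=1
SNF(R) diag = [2, 2] → torsion [2, 2]

Answer: M ≅ ℤ^1 ⊕ ℤ/2 ⊕ ℤ/2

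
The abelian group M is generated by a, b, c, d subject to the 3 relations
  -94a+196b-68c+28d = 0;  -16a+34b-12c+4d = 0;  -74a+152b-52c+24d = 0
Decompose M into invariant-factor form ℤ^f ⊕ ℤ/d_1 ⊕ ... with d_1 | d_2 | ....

Answer: M ≅ ℤ^1 ⊕ ℤ/2 ⊕ ℤ/2 ⊕ ℤ/4

Derivation:
rank_ℚ(R)=3; free=4−3=1
SNF(R) diag = [2, 2, 4] → torsion [2, 2, 4]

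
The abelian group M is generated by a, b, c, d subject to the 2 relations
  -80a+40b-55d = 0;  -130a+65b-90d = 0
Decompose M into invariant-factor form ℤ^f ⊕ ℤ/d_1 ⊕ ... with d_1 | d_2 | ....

Answer: M ≅ ℤ^2 ⊕ ℤ/5 ⊕ ℤ/5

Derivation:
rank_ℚ(R)=2; free=4−2=2
SNF(R) diag = [5, 5] → torsion [5, 5]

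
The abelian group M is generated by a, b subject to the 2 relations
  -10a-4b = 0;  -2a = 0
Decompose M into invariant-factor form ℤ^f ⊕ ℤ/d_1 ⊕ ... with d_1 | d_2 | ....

Answer: M ≅ ℤ/2 ⊕ ℤ/4

Derivation:
rank_ℚ(R)=2; free=2−2=0
SNF(R) diag = [2, 4] → torsion [2, 4]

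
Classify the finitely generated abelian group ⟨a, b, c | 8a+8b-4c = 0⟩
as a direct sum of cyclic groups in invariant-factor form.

rank_ℚ(R)=1; free=3−1=2
SNF(R) diag = [4] → torsion [4]

Answer: M ≅ ℤ^2 ⊕ ℤ/4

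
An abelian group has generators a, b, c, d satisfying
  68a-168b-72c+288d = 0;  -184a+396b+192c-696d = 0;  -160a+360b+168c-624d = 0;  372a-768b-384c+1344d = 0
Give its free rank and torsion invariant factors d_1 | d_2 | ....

Answer: M ≅ ℤ/4 ⊕ ℤ/12 ⊕ ℤ/24 ⊕ ℤ/48

Derivation:
rank_ℚ(R)=4; free=4−4=0
SNF(R) diag = [4, 12, 24, 48] → torsion [4, 12, 24, 48]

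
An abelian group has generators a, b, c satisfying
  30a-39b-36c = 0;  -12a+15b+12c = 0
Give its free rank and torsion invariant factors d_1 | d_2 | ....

rank_ℚ(R)=2; free=3−2=1
SNF(R) diag = [3, 6] → torsion [3, 6]

Answer: M ≅ ℤ^1 ⊕ ℤ/3 ⊕ ℤ/6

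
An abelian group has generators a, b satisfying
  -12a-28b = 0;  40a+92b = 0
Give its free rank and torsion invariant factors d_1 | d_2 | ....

rank_ℚ(R)=2; free=2−2=0
SNF(R) diag = [4, 4] → torsion [4, 4]

Answer: M ≅ ℤ/4 ⊕ ℤ/4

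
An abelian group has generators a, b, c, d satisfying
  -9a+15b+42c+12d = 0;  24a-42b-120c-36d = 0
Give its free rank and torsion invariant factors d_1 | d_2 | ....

Answer: M ≅ ℤ^2 ⊕ ℤ/3 ⊕ ℤ/6

Derivation:
rank_ℚ(R)=2; free=4−2=2
SNF(R) diag = [3, 6] → torsion [3, 6]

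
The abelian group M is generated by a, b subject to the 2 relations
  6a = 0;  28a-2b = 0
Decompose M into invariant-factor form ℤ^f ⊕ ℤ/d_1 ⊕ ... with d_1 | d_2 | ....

rank_ℚ(R)=2; free=2−2=0
SNF(R) diag = [2, 6] → torsion [2, 6]

Answer: M ≅ ℤ/2 ⊕ ℤ/6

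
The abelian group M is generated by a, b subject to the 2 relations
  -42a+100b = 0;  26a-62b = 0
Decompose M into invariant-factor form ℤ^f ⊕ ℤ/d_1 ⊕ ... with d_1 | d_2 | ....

Answer: M ≅ ℤ/2 ⊕ ℤ/2

Derivation:
rank_ℚ(R)=2; free=2−2=0
SNF(R) diag = [2, 2] → torsion [2, 2]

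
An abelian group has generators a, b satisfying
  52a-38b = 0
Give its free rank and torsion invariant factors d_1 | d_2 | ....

rank_ℚ(R)=1; free=2−1=1
SNF(R) diag = [2] → torsion [2]

Answer: M ≅ ℤ^1 ⊕ ℤ/2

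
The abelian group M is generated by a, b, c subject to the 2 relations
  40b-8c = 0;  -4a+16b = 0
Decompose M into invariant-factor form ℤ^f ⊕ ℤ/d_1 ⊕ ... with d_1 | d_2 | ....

rank_ℚ(R)=2; free=3−2=1
SNF(R) diag = [4, 8] → torsion [4, 8]

Answer: M ≅ ℤ^1 ⊕ ℤ/4 ⊕ ℤ/8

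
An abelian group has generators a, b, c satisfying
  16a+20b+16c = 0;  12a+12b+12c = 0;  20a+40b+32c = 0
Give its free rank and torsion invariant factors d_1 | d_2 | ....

rank_ℚ(R)=3; free=3−3=0
SNF(R) diag = [4, 12, 12] → torsion [4, 12, 12]

Answer: M ≅ ℤ/4 ⊕ ℤ/12 ⊕ ℤ/12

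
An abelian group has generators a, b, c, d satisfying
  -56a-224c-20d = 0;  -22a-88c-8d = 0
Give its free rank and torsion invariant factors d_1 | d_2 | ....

Answer: M ≅ ℤ^2 ⊕ ℤ/2 ⊕ ℤ/4

Derivation:
rank_ℚ(R)=2; free=4−2=2
SNF(R) diag = [2, 4] → torsion [2, 4]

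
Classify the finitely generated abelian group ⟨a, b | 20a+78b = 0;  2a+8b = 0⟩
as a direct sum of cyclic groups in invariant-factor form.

rank_ℚ(R)=2; free=2−2=0
SNF(R) diag = [2, 2] → torsion [2, 2]

Answer: M ≅ ℤ/2 ⊕ ℤ/2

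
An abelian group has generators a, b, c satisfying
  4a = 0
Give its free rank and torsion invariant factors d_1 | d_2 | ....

Answer: M ≅ ℤ^2 ⊕ ℤ/4

Derivation:
rank_ℚ(R)=1; free=3−1=2
SNF(R) diag = [4] → torsion [4]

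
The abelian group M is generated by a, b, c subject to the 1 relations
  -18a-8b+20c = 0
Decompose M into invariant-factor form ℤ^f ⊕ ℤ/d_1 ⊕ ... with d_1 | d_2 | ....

rank_ℚ(R)=1; free=3−1=2
SNF(R) diag = [2] → torsion [2]

Answer: M ≅ ℤ^2 ⊕ ℤ/2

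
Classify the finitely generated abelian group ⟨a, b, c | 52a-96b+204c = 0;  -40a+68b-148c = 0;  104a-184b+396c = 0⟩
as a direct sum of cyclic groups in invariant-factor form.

Answer: M ≅ ℤ/4 ⊕ ℤ/4 ⊕ ℤ/4

Derivation:
rank_ℚ(R)=3; free=3−3=0
SNF(R) diag = [4, 4, 4] → torsion [4, 4, 4]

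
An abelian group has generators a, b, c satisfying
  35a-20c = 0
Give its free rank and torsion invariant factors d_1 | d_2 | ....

rank_ℚ(R)=1; free=3−1=2
SNF(R) diag = [5] → torsion [5]

Answer: M ≅ ℤ^2 ⊕ ℤ/5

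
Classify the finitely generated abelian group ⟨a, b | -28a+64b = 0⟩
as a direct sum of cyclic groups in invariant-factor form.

rank_ℚ(R)=1; free=2−1=1
SNF(R) diag = [4] → torsion [4]

Answer: M ≅ ℤ^1 ⊕ ℤ/4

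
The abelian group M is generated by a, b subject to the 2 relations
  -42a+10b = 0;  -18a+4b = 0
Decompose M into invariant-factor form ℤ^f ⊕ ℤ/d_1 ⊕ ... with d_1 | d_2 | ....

Answer: M ≅ ℤ/2 ⊕ ℤ/6

Derivation:
rank_ℚ(R)=2; free=2−2=0
SNF(R) diag = [2, 6] → torsion [2, 6]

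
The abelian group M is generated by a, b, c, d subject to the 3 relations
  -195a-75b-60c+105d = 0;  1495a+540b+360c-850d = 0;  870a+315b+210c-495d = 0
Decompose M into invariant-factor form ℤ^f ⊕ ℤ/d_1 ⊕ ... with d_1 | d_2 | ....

rank_ℚ(R)=3; free=4−3=1
SNF(R) diag = [5, 15, 30] → torsion [5, 15, 30]

Answer: M ≅ ℤ^1 ⊕ ℤ/5 ⊕ ℤ/15 ⊕ ℤ/30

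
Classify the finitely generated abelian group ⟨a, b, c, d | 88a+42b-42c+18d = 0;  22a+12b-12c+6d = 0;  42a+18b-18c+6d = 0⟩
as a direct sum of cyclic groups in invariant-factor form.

rank_ℚ(R)=3; free=4−3=1
SNF(R) diag = [2, 6, 6] → torsion [2, 6, 6]

Answer: M ≅ ℤ^1 ⊕ ℤ/2 ⊕ ℤ/6 ⊕ ℤ/6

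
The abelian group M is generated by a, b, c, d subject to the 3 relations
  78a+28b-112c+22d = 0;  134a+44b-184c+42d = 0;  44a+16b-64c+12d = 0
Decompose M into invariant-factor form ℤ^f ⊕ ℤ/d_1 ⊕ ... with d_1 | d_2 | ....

Answer: M ≅ ℤ^1 ⊕ ℤ/2 ⊕ ℤ/4 ⊕ ℤ/8

Derivation:
rank_ℚ(R)=3; free=4−3=1
SNF(R) diag = [2, 4, 8] → torsion [2, 4, 8]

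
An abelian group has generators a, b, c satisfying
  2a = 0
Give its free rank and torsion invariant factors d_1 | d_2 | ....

rank_ℚ(R)=1; free=3−1=2
SNF(R) diag = [2] → torsion [2]

Answer: M ≅ ℤ^2 ⊕ ℤ/2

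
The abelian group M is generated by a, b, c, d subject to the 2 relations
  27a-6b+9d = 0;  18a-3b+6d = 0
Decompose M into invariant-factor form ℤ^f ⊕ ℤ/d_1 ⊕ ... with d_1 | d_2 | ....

rank_ℚ(R)=2; free=4−2=2
SNF(R) diag = [3, 3] → torsion [3, 3]

Answer: M ≅ ℤ^2 ⊕ ℤ/3 ⊕ ℤ/3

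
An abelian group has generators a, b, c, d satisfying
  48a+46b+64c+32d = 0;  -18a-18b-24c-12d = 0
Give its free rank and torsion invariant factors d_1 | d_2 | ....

rank_ℚ(R)=2; free=4−2=2
SNF(R) diag = [2, 6] → torsion [2, 6]

Answer: M ≅ ℤ^2 ⊕ ℤ/2 ⊕ ℤ/6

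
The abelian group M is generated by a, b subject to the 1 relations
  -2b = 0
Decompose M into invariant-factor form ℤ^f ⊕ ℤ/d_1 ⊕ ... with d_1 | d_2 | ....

Answer: M ≅ ℤ^1 ⊕ ℤ/2

Derivation:
rank_ℚ(R)=1; free=2−1=1
SNF(R) diag = [2] → torsion [2]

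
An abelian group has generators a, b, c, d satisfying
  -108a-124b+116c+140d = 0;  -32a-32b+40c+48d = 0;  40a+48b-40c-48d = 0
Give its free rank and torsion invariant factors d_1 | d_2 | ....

rank_ℚ(R)=3; free=4−3=1
SNF(R) diag = [4, 8, 8] → torsion [4, 8, 8]

Answer: M ≅ ℤ^1 ⊕ ℤ/4 ⊕ ℤ/8 ⊕ ℤ/8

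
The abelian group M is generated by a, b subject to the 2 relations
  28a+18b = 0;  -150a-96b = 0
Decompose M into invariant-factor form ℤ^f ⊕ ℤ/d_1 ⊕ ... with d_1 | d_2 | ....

rank_ℚ(R)=2; free=2−2=0
SNF(R) diag = [2, 6] → torsion [2, 6]

Answer: M ≅ ℤ/2 ⊕ ℤ/6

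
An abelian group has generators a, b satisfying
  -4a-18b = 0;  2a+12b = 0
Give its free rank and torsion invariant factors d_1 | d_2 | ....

rank_ℚ(R)=2; free=2−2=0
SNF(R) diag = [2, 6] → torsion [2, 6]

Answer: M ≅ ℤ/2 ⊕ ℤ/6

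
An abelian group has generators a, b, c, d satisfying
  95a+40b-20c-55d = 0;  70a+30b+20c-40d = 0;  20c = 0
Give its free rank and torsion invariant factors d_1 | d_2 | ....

Answer: M ≅ ℤ^1 ⊕ ℤ/5 ⊕ ℤ/10 ⊕ ℤ/20

Derivation:
rank_ℚ(R)=3; free=4−3=1
SNF(R) diag = [5, 10, 20] → torsion [5, 10, 20]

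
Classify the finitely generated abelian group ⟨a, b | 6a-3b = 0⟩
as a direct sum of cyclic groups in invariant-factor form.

Answer: M ≅ ℤ^1 ⊕ ℤ/3

Derivation:
rank_ℚ(R)=1; free=2−1=1
SNF(R) diag = [3] → torsion [3]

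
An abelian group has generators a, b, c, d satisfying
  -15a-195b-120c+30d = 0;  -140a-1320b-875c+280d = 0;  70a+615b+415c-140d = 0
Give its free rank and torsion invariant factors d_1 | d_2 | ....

Answer: M ≅ ℤ^1 ⊕ ℤ/5 ⊕ ℤ/15 ⊕ ℤ/45

Derivation:
rank_ℚ(R)=3; free=4−3=1
SNF(R) diag = [5, 15, 45] → torsion [5, 15, 45]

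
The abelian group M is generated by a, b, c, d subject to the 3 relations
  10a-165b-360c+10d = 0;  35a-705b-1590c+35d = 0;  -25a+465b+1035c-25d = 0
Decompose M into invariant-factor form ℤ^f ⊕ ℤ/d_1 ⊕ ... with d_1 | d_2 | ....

rank_ℚ(R)=3; free=4−3=1
SNF(R) diag = [5, 15, 15] → torsion [5, 15, 15]

Answer: M ≅ ℤ^1 ⊕ ℤ/5 ⊕ ℤ/15 ⊕ ℤ/15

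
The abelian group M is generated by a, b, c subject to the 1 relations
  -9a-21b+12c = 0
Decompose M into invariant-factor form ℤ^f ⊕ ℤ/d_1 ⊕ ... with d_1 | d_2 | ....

Answer: M ≅ ℤ^2 ⊕ ℤ/3

Derivation:
rank_ℚ(R)=1; free=3−1=2
SNF(R) diag = [3] → torsion [3]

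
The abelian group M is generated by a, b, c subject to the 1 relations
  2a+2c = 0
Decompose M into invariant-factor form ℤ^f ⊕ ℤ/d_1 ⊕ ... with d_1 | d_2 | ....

rank_ℚ(R)=1; free=3−1=2
SNF(R) diag = [2] → torsion [2]

Answer: M ≅ ℤ^2 ⊕ ℤ/2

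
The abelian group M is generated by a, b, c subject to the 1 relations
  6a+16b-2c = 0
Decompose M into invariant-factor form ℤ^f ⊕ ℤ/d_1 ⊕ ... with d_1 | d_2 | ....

rank_ℚ(R)=1; free=3−1=2
SNF(R) diag = [2] → torsion [2]

Answer: M ≅ ℤ^2 ⊕ ℤ/2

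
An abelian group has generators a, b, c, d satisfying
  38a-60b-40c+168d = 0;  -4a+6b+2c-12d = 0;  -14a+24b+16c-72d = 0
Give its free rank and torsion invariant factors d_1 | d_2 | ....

Answer: M ≅ ℤ^1 ⊕ ℤ/2 ⊕ ℤ/6 ⊕ ℤ/12

Derivation:
rank_ℚ(R)=3; free=4−3=1
SNF(R) diag = [2, 6, 12] → torsion [2, 6, 12]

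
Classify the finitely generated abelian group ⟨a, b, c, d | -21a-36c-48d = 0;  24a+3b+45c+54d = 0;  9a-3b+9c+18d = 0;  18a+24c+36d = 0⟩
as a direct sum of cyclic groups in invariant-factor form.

rank_ℚ(R)=4; free=4−4=0
SNF(R) diag = [3, 3, 6, 12] → torsion [3, 3, 6, 12]

Answer: M ≅ ℤ/3 ⊕ ℤ/3 ⊕ ℤ/6 ⊕ ℤ/12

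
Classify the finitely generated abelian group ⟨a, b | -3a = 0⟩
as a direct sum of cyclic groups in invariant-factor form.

rank_ℚ(R)=1; free=2−1=1
SNF(R) diag = [3] → torsion [3]

Answer: M ≅ ℤ^1 ⊕ ℤ/3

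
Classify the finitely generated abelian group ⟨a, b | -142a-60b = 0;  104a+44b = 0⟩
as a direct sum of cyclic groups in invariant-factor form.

rank_ℚ(R)=2; free=2−2=0
SNF(R) diag = [2, 4] → torsion [2, 4]

Answer: M ≅ ℤ/2 ⊕ ℤ/4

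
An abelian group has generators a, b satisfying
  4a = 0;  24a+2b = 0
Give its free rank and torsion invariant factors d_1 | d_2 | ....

Answer: M ≅ ℤ/2 ⊕ ℤ/4

Derivation:
rank_ℚ(R)=2; free=2−2=0
SNF(R) diag = [2, 4] → torsion [2, 4]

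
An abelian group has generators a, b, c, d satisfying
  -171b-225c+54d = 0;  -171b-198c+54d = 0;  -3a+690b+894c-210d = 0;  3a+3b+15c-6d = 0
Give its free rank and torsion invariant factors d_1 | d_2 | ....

rank_ℚ(R)=4; free=4−4=0
SNF(R) diag = [3, 9, 27, 54] → torsion [3, 9, 27, 54]

Answer: M ≅ ℤ/3 ⊕ ℤ/9 ⊕ ℤ/27 ⊕ ℤ/54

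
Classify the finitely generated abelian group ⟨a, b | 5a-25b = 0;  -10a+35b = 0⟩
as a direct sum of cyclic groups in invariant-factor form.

rank_ℚ(R)=2; free=2−2=0
SNF(R) diag = [5, 15] → torsion [5, 15]

Answer: M ≅ ℤ/5 ⊕ ℤ/15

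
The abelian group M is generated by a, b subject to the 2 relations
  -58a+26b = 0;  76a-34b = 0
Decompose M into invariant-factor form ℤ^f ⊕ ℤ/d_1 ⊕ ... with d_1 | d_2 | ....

rank_ℚ(R)=2; free=2−2=0
SNF(R) diag = [2, 2] → torsion [2, 2]

Answer: M ≅ ℤ/2 ⊕ ℤ/2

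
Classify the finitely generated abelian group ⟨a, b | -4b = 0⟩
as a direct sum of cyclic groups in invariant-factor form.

rank_ℚ(R)=1; free=2−1=1
SNF(R) diag = [4] → torsion [4]

Answer: M ≅ ℤ^1 ⊕ ℤ/4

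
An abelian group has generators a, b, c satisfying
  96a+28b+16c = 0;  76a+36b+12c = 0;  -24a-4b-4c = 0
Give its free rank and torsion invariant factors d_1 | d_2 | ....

rank_ℚ(R)=3; free=3−3=0
SNF(R) diag = [4, 4, 12] → torsion [4, 4, 12]

Answer: M ≅ ℤ/4 ⊕ ℤ/4 ⊕ ℤ/12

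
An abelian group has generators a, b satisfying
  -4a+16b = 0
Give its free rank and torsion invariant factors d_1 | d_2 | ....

rank_ℚ(R)=1; free=2−1=1
SNF(R) diag = [4] → torsion [4]

Answer: M ≅ ℤ^1 ⊕ ℤ/4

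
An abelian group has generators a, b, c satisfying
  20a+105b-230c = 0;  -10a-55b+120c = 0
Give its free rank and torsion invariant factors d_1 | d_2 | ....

rank_ℚ(R)=2; free=3−2=1
SNF(R) diag = [5, 10] → torsion [5, 10]

Answer: M ≅ ℤ^1 ⊕ ℤ/5 ⊕ ℤ/10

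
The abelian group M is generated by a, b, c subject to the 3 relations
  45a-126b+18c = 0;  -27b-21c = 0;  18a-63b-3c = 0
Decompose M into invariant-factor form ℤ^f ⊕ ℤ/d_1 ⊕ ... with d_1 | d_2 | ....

Answer: M ≅ ℤ/3 ⊕ ℤ/9 ⊕ ℤ/18

Derivation:
rank_ℚ(R)=3; free=3−3=0
SNF(R) diag = [3, 9, 18] → torsion [3, 9, 18]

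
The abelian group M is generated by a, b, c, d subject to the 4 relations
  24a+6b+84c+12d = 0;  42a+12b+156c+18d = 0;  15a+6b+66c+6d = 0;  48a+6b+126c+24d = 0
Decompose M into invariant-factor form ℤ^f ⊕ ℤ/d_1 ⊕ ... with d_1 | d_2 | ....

rank_ℚ(R)=4; free=4−4=0
SNF(R) diag = [3, 6, 6, 6] → torsion [3, 6, 6, 6]

Answer: M ≅ ℤ/3 ⊕ ℤ/6 ⊕ ℤ/6 ⊕ ℤ/6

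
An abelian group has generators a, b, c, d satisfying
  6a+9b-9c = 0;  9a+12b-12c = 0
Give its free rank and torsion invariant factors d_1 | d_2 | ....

rank_ℚ(R)=2; free=4−2=2
SNF(R) diag = [3, 3] → torsion [3, 3]

Answer: M ≅ ℤ^2 ⊕ ℤ/3 ⊕ ℤ/3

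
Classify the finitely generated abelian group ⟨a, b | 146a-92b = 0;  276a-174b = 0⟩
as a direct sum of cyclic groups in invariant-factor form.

rank_ℚ(R)=2; free=2−2=0
SNF(R) diag = [2, 6] → torsion [2, 6]

Answer: M ≅ ℤ/2 ⊕ ℤ/6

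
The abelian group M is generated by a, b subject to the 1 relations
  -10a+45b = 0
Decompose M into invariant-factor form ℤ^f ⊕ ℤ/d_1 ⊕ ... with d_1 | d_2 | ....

rank_ℚ(R)=1; free=2−1=1
SNF(R) diag = [5] → torsion [5]

Answer: M ≅ ℤ^1 ⊕ ℤ/5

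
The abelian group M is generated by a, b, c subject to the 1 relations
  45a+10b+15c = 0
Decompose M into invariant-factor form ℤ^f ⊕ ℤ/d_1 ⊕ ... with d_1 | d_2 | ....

rank_ℚ(R)=1; free=3−1=2
SNF(R) diag = [5] → torsion [5]

Answer: M ≅ ℤ^2 ⊕ ℤ/5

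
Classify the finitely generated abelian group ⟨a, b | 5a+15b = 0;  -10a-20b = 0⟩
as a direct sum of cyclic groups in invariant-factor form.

Answer: M ≅ ℤ/5 ⊕ ℤ/10

Derivation:
rank_ℚ(R)=2; free=2−2=0
SNF(R) diag = [5, 10] → torsion [5, 10]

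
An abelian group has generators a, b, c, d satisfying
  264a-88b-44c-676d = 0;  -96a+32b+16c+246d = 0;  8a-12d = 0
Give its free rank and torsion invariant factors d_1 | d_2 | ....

rank_ℚ(R)=3; free=4−3=1
SNF(R) diag = [2, 4, 8] → torsion [2, 4, 8]

Answer: M ≅ ℤ^1 ⊕ ℤ/2 ⊕ ℤ/4 ⊕ ℤ/8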